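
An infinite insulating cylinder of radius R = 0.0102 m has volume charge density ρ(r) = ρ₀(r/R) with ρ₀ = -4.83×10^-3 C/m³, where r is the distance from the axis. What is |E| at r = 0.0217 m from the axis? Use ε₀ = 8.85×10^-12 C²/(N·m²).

E = 8.72×10^5 N/C

Choose a coaxial cylinder of radius r = 0.0217 m (arbitrary length L) as the Gaussian surface (r > R, full charge per length enclosed).
λ_enc = 2π ∫₀^R ρ₀(r'/R)^1 r' dr' = 2πρ₀R²/3 = -1.052×10^-6 C/m.
Since E is radial and uniform over the curved surface, Φ = E·2πrL = Q_enc/ε₀ = λ_enc L/ε₀.
E = |λ_enc|/(2πε₀r) = (1.052e-6)/(2π·8.85×10^-12·0.0217) = 8.72×10^5 N/C.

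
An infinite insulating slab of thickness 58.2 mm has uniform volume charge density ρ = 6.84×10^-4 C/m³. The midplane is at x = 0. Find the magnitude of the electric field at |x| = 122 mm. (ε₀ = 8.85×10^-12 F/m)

|E| = 2.25×10^6 N/C

The point |x| = 122 mm lies outside the slab (half-thickness 0.0291 m). A symmetric pillbox spanning the full slab encloses Q_enc = ρ·d·A.
Flux = 2EA ⇒ E = |ρ|d/(2ε₀), independent of distance outside.
E = (6.84e-4)(0.0582)/(2·8.85×10^-12) = 2.25×10^6 N/C.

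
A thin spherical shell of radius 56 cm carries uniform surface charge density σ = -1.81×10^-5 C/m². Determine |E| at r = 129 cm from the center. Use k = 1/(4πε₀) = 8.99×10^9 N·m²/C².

Symmetry ⇒ E = E(r) r̂. Gaussian sphere of radius r = 129 cm (r > 56 cm).
The entire shell is enclosed: Q_enc = σ·4πR² = (-1.81e-5)·4π·(0.56)² = -7.133e-5 C.
Applying ∮E·dA = Q_enc/ε₀ with Φ = E(4πr²):
E = k|Q_enc|/r² = (8.99×10^9)(7.133×10^-5)/(1.29)² = 3.85e5 N/C.

|E| ≈ 3.85e5 N/C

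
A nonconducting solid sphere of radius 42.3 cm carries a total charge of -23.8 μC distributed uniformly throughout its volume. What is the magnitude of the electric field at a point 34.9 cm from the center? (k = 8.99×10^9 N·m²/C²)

Use a concentric Gaussian sphere at r = 34.9 cm (r < R).
Only the charge within r is enclosed: Q_enc = Q·(r/R)³ = (-23.8 μC)·(34.9 cm/42.3 cm)³ = -1.337e-5 C.
Applying ∮E·dA = Q_enc/ε₀ with Φ = E(4πr²):
E = k|Q_enc|/r² = (8.99×10^9)(1.337×10^-5)/(0.349)² = 9.87×10^5 N/C.

E = 9.87e5 N/C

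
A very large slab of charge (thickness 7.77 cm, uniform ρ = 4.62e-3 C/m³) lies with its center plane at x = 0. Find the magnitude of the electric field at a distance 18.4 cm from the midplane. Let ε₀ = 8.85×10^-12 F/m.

The point |x| = 18.4 cm lies outside the slab (half-thickness 0.03885 m). A symmetric pillbox spanning the full slab encloses Q_enc = ρ·d·A.
Flux = 2EA ⇒ E = |ρ|d/(2ε₀), independent of distance outside.
E = (4.62e-3)(0.0777)/(2·8.85×10^-12) = 2.03e7 N/C.

2.03×10^7 N/C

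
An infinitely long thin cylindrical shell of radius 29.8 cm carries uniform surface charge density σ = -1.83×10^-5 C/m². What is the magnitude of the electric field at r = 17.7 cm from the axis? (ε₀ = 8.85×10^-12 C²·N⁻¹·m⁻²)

|E| = 0 V/m

Choose a coaxial cylinder of radius r = 17.7 cm (arbitrary length L) as the Gaussian surface (r < 29.8 cm, inside the shell).
No charge is enclosed, so Gauss's law gives E·2πrL = 0 ⇒ E = 0.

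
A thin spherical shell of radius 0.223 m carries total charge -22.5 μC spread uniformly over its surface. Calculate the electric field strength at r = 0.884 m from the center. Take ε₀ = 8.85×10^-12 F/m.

Use a concentric Gaussian sphere at r = 0.884 m (r > 0.223 m).
The entire shell is enclosed: Q_enc = -2.25e-5 C.
Since E is radial and uniform over the Gaussian sphere, Φ = E·4πr² = Q_enc/ε₀.
E = |Q_enc|/(4πε₀r²) = (2.25×10^-5)/(4π·8.85×10^-12·(0.884)²) = 2.59e5 N/C.

|E| = 2.59e5 N/C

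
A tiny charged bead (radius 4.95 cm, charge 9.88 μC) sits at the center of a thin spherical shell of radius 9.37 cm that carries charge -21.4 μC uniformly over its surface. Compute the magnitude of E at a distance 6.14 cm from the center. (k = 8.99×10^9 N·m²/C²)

|E| ≈ 2.36e7 N/C

Use a concentric Gaussian sphere at r = 6.14 cm (between the bodies, 4.95 cm < r < 9.37 cm).
Only the inner charge is enclosed; the outer shell contributes nothing inside itself. Q_enc = 9.88 μC = 9.88e-6 C.
Gauss's law: E·4πr² = Q_enc/ε₀.
E = k|Q_enc|/r² = (8.99×10^9)(9.88e-6)/(0.0614)² = 2.36e7 N/C.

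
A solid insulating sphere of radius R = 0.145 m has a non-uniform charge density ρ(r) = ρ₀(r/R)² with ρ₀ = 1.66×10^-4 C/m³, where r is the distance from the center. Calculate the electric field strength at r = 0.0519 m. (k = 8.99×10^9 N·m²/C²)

|E| = 2.49×10^4 N/C

Take a concentric spherical Gaussian surface of radius r = 0.0519 m (r < R).
Integrate the density: Q_enc = 4π ∫₀^r ρ₀(r'/R)^2 r'² dr' = 4πρ₀ r^5/(5·R²) = 7.472×10^-9 C.
Since E is radial and uniform over the Gaussian sphere, Φ = E·4πr² = Q_enc/ε₀.
E = k|Q_enc|/r² = (8.99×10^9)(7.472×10^-9)/(0.0519)² = 2.49e4 N/C.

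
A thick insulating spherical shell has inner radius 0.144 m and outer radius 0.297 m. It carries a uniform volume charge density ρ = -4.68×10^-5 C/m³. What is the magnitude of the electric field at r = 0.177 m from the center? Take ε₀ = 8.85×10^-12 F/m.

|E| ≈ 1.44×10^5 V/m

By spherical symmetry E is radial; choose a Gaussian sphere of radius r = 0.177 m (within the shell material, 0.144 m < r < 0.297 m).
Enclosed charge is the volume from a to r: Q_enc = (4π/3)ρ(r³ − a³) = -5.017×10^-7 C.
By Gauss's law, ∮E·dA = E·4πr² = Q_enc/ε₀.
E = |Q_enc|/(4πε₀r²) = (5.017e-7)/(4π·8.85×10^-12·(0.177)²) = 1.44×10^5 N/C.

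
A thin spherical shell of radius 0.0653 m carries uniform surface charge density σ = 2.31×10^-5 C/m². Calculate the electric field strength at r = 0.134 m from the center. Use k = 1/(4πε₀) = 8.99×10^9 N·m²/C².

6.20×10^5 N/C

Use a concentric Gaussian sphere at r = 0.134 m (r > 0.0653 m).
The entire shell is enclosed: Q_enc = σ·4πR² = (2.31×10^-5)·4π·(0.0653)² = 1.238×10^-6 C.
Gauss's law: E·4πr² = Q_enc/ε₀.
E = k|Q_enc|/r² = (8.99×10^9)(1.238×10^-6)/(0.134)² = 6.20×10^5 N/C.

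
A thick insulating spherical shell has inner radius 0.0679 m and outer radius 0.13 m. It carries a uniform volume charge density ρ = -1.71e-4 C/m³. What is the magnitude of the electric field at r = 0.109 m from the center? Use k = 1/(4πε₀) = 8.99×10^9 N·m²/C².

Symmetry ⇒ E = E(r) r̂. Gaussian sphere of radius r = 0.109 m (within the shell material, 0.0679 m < r < 0.13 m).
Only the shell between 0.0679 m and r is enclosed: Q_enc = ρ·(4π/3)(r³ − a³) = (-1.71×10^-4)·(4π/3)·((0.109)³ − (0.0679)³) = -7.034×10^-7 C.
Since E is radial and uniform over the Gaussian sphere, Φ = E·4πr² = Q_enc/ε₀.
E = k|Q_enc|/r² = (8.99×10^9)(7.034×10^-7)/(0.109)² = 5.32×10^5 N/C.

5.32×10^5 V/m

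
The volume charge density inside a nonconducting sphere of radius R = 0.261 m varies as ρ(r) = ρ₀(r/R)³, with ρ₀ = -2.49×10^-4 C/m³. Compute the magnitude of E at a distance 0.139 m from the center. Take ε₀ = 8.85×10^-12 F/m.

9.85×10^4 V/m

By spherical symmetry E is radial; choose a Gaussian sphere of radius r = 0.139 m (r < R).
Q_enc = ∫₀^r ρ(r')·4πr'² dr' = (4πρ₀/R³) ∫₀^r r'^5 dr' = 4πρ₀ r^6/(6·R³) = -2.116×10^-7 C.
Since E is radial and uniform over the Gaussian sphere, Φ = E·4πr² = Q_enc/ε₀.
E = |Q_enc|/(4πε₀r²) = (2.116×10^-7)/(4π·8.85×10^-12·(0.139)²) = 9.85e4 N/C.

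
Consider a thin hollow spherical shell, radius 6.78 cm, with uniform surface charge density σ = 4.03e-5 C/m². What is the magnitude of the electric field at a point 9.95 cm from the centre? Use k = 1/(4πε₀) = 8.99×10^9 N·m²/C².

2.11e6 V/m

Take a concentric spherical Gaussian surface of radius r = 9.95 cm (r > 6.78 cm).
The entire shell is enclosed: Q_enc = σ·4πR² = (4.03×10^-5)·4π·(0.0678)² = 2.328×10^-6 C.
Applying ∮E·dA = Q_enc/ε₀ with Φ = E(4πr²):
E = k|Q_enc|/r² = (8.99×10^9)(2.328×10^-6)/(0.0995)² = 2.11×10^6 N/C.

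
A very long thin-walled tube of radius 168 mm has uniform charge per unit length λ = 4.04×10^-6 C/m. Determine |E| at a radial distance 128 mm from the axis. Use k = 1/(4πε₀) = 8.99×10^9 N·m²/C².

E = 0

Choose a coaxial cylinder of radius r = 128 mm (arbitrary length L) as the Gaussian surface (r < 168 mm, inside the shell).
No charge is enclosed, so Gauss's law gives E·2πrL = 0 ⇒ E = 0.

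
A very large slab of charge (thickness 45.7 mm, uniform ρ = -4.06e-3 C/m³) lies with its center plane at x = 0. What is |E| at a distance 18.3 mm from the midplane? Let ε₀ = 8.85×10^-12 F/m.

|E| ≈ 8.40e6 V/m

By symmetry E is perpendicular to the slab. A Gaussian pillbox from −18.3 mm to +18.3 mm (face area A) lies entirely within the slab.
Q_enc = ρ·(2x)·A and flux = 2EA, so 2EA = 2ρxA/ε₀ ⇒ E = |ρ|x/ε₀.
E = (4.06e-3)(0.0183)/(8.85×10^-12) = 8.40×10^6 N/C.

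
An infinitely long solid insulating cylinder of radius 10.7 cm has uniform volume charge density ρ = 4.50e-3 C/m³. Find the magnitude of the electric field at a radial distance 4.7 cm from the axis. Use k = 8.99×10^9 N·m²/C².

|E| = 1.19×10^7 N/C

Take a coaxial cylindrical Gaussian surface of radius r = 4.7 cm and length L (r < R).
Charge inside radius r per length L is ρ·πr²·L, so λ_enc = ρπr² = 3.123×10^-5 C/m.
Gauss's law: E·2πrL = λ_enc L/ε₀.
E = 2k|λ_enc|/r = 2(8.99×10^9)(3.123×10^-5)/(0.047) = 1.19e7 N/C.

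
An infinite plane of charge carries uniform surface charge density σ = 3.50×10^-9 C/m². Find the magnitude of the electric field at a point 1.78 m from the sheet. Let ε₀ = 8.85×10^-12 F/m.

|E| = 198 N/C

By planar symmetry E is perpendicular to the sheet and uniform; use a Gaussian pillbox with flat faces of area A on each side of the sheet.
Flux Φ = 2EA and Q_enc = σA, so 2EA = σA/ε₀ ⇒ E = |σ|/(2ε₀), independent of distance.
E = |σ|/(2ε₀) = (3.50×10^-9)/(2·8.85×10^-12) = 198 N/C.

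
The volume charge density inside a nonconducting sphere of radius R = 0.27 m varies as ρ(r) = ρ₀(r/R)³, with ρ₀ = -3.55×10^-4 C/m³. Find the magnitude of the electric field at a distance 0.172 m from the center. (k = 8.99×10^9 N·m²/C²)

Take a concentric spherical Gaussian surface of radius r = 0.172 m (r < R).
Q_enc = ∫₀^r ρ(r')·4πr'² dr' = (4πρ₀/R³) ∫₀^r r'^5 dr' = 4πρ₀ r^6/(6·R³) = -9.781×10^-7 C.
Applying ∮E·dA = Q_enc/ε₀ with Φ = E(4πr²):
E = k|Q_enc|/r² = (8.99×10^9)(9.781e-7)/(0.172)² = 2.97×10^5 N/C.

E ≈ 2.97e5 N/C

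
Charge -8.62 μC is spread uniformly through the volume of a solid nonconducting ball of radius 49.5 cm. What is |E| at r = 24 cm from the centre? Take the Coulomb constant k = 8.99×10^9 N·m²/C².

By spherical symmetry E is radial; choose a Gaussian sphere of radius r = 24 cm (r < R).
Only the charge within r is enclosed: Q_enc = Q·(r/R)³ = (-8.62 μC)·(24 cm/49.5 cm)³ = -9.825e-7 C.
Since E is radial and uniform over the Gaussian sphere, Φ = E·4πr² = Q_enc/ε₀.
E = k|Q_enc|/r² = (8.99×10^9)(9.825e-7)/(0.24)² = 1.53e5 N/C.

E = 1.53×10^5 N/C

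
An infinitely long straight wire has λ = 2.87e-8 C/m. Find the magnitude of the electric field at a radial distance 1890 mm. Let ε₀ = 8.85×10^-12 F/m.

Coaxial Gaussian cylinder, radius r = 1890 mm, length L.
Q_enc = λL, so λ_enc = 2.87×10^-8 C/m.
Since E is radial and uniform over the curved surface, Φ = E·2πrL = Q_enc/ε₀ = λ_enc L/ε₀.
E = |λ_enc|/(2πε₀r) = (2.87×10^-8)/(2π·8.85×10^-12·1.89) = 273 N/C.

E ≈ 273 N/C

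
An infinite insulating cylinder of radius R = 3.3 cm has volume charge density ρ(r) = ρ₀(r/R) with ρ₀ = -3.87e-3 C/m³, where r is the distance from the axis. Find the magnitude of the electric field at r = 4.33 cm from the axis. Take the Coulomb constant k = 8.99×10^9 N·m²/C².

Take a coaxial cylindrical Gaussian surface of radius r = 4.33 cm and length L (r > R, full charge per length enclosed).
λ_enc = 2π ∫₀^R ρ₀(r'/R)^1 r' dr' = 2πρ₀R²/3 = -8.827×10^-6 C/m.
By Gauss's law (flux through the curved wall only), E·2πrL = λ_enc L/ε₀.
E = 2k|λ_enc|/r = 2(8.99×10^9)(8.827×10^-6)/(0.0433) = 3.67e6 N/C.

E = 3.67×10^6 N/C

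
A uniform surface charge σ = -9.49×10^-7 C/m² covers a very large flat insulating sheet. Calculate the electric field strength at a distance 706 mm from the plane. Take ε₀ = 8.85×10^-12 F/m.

5.36×10^4 N/C

By planar symmetry E is perpendicular to the sheet and uniform; use a Gaussian pillbox with flat faces of area A on each side of the sheet.
Flux Φ = 2EA and Q_enc = σA, so 2EA = σA/ε₀ ⇒ E = |σ|/(2ε₀), independent of distance.
E = |σ|/(2ε₀) = (9.49×10^-7)/(2·8.85×10^-12) = 5.36×10^4 N/C.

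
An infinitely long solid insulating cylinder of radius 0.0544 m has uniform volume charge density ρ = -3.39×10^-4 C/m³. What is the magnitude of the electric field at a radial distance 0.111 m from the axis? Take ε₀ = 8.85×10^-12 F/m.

Choose a coaxial cylinder of radius r = 0.111 m (arbitrary length L) as the Gaussian surface (r > 0.0544 m, full cross-section enclosed).
λ_enc = ρ·πR² = (-3.39×10^-4)π(0.0544)² = -3.152×10^-6 C/m.
By Gauss's law (flux through the curved wall only), E·2πrL = λ_enc L/ε₀.
E = |λ_enc|/(2πε₀r) = (3.152×10^-6)/(2π·8.85×10^-12·0.111) = 5.11×10^5 N/C.

E ≈ 5.11×10^5 N/C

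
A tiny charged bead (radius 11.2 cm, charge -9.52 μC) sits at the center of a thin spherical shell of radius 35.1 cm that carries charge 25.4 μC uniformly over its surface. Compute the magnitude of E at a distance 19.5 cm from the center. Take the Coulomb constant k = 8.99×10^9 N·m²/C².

E = 2.25×10^6 V/m

Take a concentric spherical Gaussian surface of radius r = 19.5 cm (between the bodies, 11.2 cm < r < 35.1 cm).
Only the inner charge is enclosed; the outer shell contributes nothing inside itself. Q_enc = -9.52 μC = -9.52×10^-6 C.
Applying ∮E·dA = Q_enc/ε₀ with Φ = E(4πr²):
E = k|Q_enc|/r² = (8.99×10^9)(9.52×10^-6)/(0.195)² = 2.25e6 N/C.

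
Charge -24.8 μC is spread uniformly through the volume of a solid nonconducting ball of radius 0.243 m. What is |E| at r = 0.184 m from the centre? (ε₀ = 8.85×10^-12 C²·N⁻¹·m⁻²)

Symmetry ⇒ E = E(r) r̂. Gaussian sphere of radius r = 0.184 m (r < R).
For a uniform sphere the enclosed fraction is (r/R)³, so Q_enc = (-24.8 μC)(0.184/0.243)³ = -1.077×10^-5 C.
Since E is radial and uniform over the Gaussian sphere, Φ = E·4πr² = Q_enc/ε₀.
E = |Q_enc|/(4πε₀r²) = (1.077×10^-5)/(4π·8.85×10^-12·(0.184)²) = 2.86e6 N/C.

|E| ≈ 2.86×10^6 N/C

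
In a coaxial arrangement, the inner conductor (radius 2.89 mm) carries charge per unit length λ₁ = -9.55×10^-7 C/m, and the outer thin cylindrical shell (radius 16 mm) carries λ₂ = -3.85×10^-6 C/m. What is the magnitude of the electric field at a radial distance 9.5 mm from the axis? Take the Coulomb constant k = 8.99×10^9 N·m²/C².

Coaxial Gaussian cylinder, radius r = 9.5 mm, length L (between the conductors, 2.89 mm < r < 16 mm).
Only the inner wire is enclosed; the outer shell contributes nothing inside itself. λ_enc = λ₁ = -9.55×10^-7 C/m.
Since E is radial and uniform over the curved surface, Φ = E·2πrL = Q_enc/ε₀ = λ_enc L/ε₀.
E = 2k|λ_enc|/r = 2(8.99×10^9)(9.55×10^-7)/(0.0095) = 1.81×10^6 N/C.

1.81×10^6 V/m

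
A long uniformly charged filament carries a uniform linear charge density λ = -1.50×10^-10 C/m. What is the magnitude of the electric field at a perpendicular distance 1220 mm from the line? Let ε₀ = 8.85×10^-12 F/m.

Take a coaxial cylindrical Gaussian surface of radius r = 1220 mm and length L.
Q_enc = λL, so λ_enc = -1.50e-10 C/m.
By Gauss's law (flux through the curved wall only), E·2πrL = λ_enc L/ε₀.
E = |λ_enc|/(2πε₀r) = (1.50×10^-10)/(2π·8.85×10^-12·1.22) = 2.21 N/C.

E = 2.21 N/C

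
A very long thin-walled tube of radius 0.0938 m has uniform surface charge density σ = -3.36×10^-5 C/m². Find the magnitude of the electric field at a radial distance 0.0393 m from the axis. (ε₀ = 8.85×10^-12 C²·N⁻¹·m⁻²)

Choose a coaxial cylinder of radius r = 0.0393 m (arbitrary length L) as the Gaussian surface (r < 0.0938 m, inside the shell).
All the surface charge lies outside this cylinder: Q_enc = 0, hence E = 0.

E = 0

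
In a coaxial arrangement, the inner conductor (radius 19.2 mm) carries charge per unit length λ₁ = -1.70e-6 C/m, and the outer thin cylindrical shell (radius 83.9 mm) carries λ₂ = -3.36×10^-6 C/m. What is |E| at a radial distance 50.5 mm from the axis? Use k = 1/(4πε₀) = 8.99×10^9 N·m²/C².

Choose a coaxial cylinder of radius r = 50.5 mm (arbitrary length L) as the Gaussian surface (between the conductors, 19.2 mm < r < 83.9 mm).
Only the inner wire is enclosed; the outer shell contributes nothing inside itself. λ_enc = λ₁ = -1.70×10^-6 C/m.
Gauss's law: E·2πrL = λ_enc L/ε₀.
E = 2k|λ_enc|/r = 2(8.99×10^9)(1.70e-6)/(0.0505) = 6.05e5 N/C.

E ≈ 6.05×10^5 N/C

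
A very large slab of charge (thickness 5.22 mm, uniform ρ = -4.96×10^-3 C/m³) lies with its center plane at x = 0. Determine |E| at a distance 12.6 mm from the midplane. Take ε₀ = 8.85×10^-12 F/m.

|E| = 1.46×10^6 V/m

The point |x| = 12.6 mm lies outside the slab (half-thickness 0.00261 m). A symmetric pillbox spanning the full slab encloses Q_enc = ρ·d·A.
Flux = 2EA ⇒ E = |ρ|d/(2ε₀), independent of distance outside.
E = (4.96×10^-3)(0.00522)/(2·8.85×10^-12) = 1.46×10^6 N/C.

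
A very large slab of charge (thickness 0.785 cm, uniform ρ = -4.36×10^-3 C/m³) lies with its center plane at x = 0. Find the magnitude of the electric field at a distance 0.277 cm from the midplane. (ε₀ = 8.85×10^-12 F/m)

By symmetry E is perpendicular to the slab. A Gaussian pillbox from −0.277 cm to +0.277 cm (face area A) lies entirely within the slab.
Q_enc = ρ·(2x)·A and flux = 2EA, so 2EA = 2ρxA/ε₀ ⇒ E = |ρ|x/ε₀.
E = (4.36×10^-3)(0.00277)/(8.85×10^-12) = 1.36×10^6 N/C.

|E| = 1.36e6 V/m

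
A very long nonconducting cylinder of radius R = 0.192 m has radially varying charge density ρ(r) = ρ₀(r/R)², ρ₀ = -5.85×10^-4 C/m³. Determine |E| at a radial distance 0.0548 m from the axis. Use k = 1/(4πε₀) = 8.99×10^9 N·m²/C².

Choose a coaxial cylinder of radius r = 0.0548 m (arbitrary length L) as the Gaussian surface (r < R).
Integrating ρ over the cross-section to radius r: λ_enc = (2πρ₀/R²) ∫₀^r r'^3 dr' = 2πρ₀ r^4/(4·R²) = -2.248e-7 C/m.
Gauss's law: E·2πrL = λ_enc L/ε₀.
E = 2k|λ_enc|/r = 2(8.99×10^9)(2.248×10^-7)/(0.0548) = 7.38×10^4 N/C.

|E| = 7.38×10^4 V/m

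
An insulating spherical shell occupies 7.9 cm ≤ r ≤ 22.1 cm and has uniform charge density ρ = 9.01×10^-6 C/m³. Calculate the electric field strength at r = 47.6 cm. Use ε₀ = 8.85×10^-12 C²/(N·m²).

|E| = 1.54×10^4 V/m

Take a concentric spherical Gaussian surface of radius r = 47.6 cm (r > 22.1 cm, enclosing the whole shell).
Q_enc = ρ·(4π/3)(b³ − a³) = (9.01×10^-6)·(4π/3)·((0.221)³ − (0.079)³) = 3.888×10^-7 C.
Applying ∮E·dA = Q_enc/ε₀ with Φ = E(4πr²):
E = |Q_enc|/(4πε₀r²) = (3.888×10^-7)/(4π·8.85×10^-12·(0.476)²) = 1.54×10^4 N/C.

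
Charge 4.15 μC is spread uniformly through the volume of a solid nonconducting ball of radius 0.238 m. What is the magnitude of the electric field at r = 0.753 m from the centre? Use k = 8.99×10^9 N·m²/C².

6.58×10^4 N/C

Symmetry ⇒ E = E(r) r̂. Gaussian sphere of radius r = 0.753 m (r > R, so the entire charge is enclosed).
Q_enc = 4.15 μC = 4.15×10^-6 C.
Since E is radial and uniform over the Gaussian sphere, Φ = E·4πr² = Q_enc/ε₀.
E = k|Q_enc|/r² = (8.99×10^9)(4.15×10^-6)/(0.753)² = 6.58e4 N/C.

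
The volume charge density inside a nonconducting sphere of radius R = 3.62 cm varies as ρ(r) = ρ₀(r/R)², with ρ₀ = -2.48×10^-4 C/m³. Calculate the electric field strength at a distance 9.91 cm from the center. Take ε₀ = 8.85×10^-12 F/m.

E = 2.71e4 N/C

By spherical symmetry E is radial; choose a Gaussian sphere of radius r = 9.91 cm (r > R, all charge enclosed).
Q_enc = 4π ∫₀^R ρ₀(r'/R)^2 r'² dr' = 4πρ₀R³/5 = -2.957e-8 C.
Gauss's law: E·4πr² = Q_enc/ε₀.
E = |Q_enc|/(4πε₀r²) = (2.957e-8)/(4π·8.85×10^-12·(0.0991)²) = 2.71×10^4 N/C.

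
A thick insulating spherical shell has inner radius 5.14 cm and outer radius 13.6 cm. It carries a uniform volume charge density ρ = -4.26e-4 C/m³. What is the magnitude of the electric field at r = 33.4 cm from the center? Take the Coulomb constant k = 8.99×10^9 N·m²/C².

E ≈ 3.42e5 V/m

Use a concentric Gaussian sphere at r = 33.4 cm (r > 13.6 cm, enclosing the whole shell).
Q_enc = ρ·(4π/3)(b³ − a³) = (-4.26e-4)·(4π/3)·((0.136)³ − (0.0514)³) = -4.246×10^-6 C.
Applying ∮E·dA = Q_enc/ε₀ with Φ = E(4πr²):
E = k|Q_enc|/r² = (8.99×10^9)(4.246×10^-6)/(0.334)² = 3.42×10^5 N/C.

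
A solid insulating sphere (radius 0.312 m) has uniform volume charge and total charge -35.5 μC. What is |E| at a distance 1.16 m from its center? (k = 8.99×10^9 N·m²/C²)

Use a concentric Gaussian sphere at r = 1.16 m (r > R, so the entire charge is enclosed).
Q_enc = -35.5 μC = -3.55×10^-5 C.
Since E is radial and uniform over the Gaussian sphere, Φ = E·4πr² = Q_enc/ε₀.
E = k|Q_enc|/r² = (8.99×10^9)(3.55×10^-5)/(1.16)² = 2.37×10^5 N/C.

2.37e5 V/m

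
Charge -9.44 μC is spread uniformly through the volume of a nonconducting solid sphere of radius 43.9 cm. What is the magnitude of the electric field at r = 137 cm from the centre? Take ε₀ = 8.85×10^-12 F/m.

By spherical symmetry E is radial; choose a Gaussian sphere of radius r = 137 cm (r > R, so the entire charge is enclosed).
Q_enc = -9.44 μC = -9.44×10^-6 C.
By Gauss's law, ∮E·dA = E·4πr² = Q_enc/ε₀.
E = |Q_enc|/(4πε₀r²) = (9.44×10^-6)/(4π·8.85×10^-12·(1.37)²) = 4.52×10^4 N/C.

E ≈ 4.52×10^4 N/C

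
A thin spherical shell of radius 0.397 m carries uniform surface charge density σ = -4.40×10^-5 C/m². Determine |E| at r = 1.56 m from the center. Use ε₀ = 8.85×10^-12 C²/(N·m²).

Symmetry ⇒ E = E(r) r̂. Gaussian sphere of radius r = 1.56 m (r > 0.397 m).
The entire shell is enclosed: Q_enc = σ·4πR² = (-4.40×10^-5)·4π·(0.397)² = -8.715×10^-5 C.
Applying ∮E·dA = Q_enc/ε₀ with Φ = E(4πr²):
E = |Q_enc|/(4πε₀r²) = (8.715e-5)/(4π·8.85×10^-12·(1.56)²) = 3.22×10^5 N/C.

E = 3.22×10^5 N/C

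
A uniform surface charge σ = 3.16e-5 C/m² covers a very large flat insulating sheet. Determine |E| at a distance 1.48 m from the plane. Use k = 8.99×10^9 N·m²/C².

E = 1.78×10^6 V/m

The symmetry is planar: E is normal to the sheet and the same magnitude on both sides. Take a pillbox straddling the sheet with end-cap area A.
Only the two end caps contribute flux: Φ = 2EA. With Q_enc = σA, Gauss's law gives E = |σ|/(2ε₀).
E = 2πk|σ| = 2π(8.99×10^9)(3.16e-5) = 1.78×10^6 N/C.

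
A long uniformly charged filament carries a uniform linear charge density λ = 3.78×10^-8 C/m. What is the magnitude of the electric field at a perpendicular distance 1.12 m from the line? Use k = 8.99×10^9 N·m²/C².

E ≈ 607 N/C

Coaxial Gaussian cylinder, radius r = 1.12 m, length L.
Q_enc = λL, so λ_enc = 3.78×10^-8 C/m.
Gauss's law: E·2πrL = λ_enc L/ε₀.
E = 2k|λ_enc|/r = 2(8.99×10^9)(3.78×10^-8)/(1.12) = 607 N/C.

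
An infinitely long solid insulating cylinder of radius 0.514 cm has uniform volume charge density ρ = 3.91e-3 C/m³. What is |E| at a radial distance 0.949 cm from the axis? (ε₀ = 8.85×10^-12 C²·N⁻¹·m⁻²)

By cylindrical symmetry E is radial; use a coaxial Gaussian cylinder of radius 0.949 cm and length L (r > 0.514 cm, full cross-section enclosed).
λ_enc = ρ·πR² = (3.91×10^-3)π(0.00514)² = 3.245×10^-7 C/m.
Gauss's law: E·2πrL = λ_enc L/ε₀.
E = |λ_enc|/(2πε₀r) = (3.245e-7)/(2π·8.85×10^-12·0.00949) = 6.15×10^5 N/C.

|E| ≈ 6.15×10^5 N/C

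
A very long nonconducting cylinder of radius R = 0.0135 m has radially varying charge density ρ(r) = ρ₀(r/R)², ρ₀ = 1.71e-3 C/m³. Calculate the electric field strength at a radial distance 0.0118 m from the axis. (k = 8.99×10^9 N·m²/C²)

|E| = 4.35×10^5 N/C

Coaxial Gaussian cylinder, radius r = 0.0118 m, length L (r < R).
Integrating ρ over the cross-section to radius r: λ_enc = (2πρ₀/R²) ∫₀^r r'^3 dr' = 2πρ₀ r^4/(4·R²) = 2.857×10^-7 C/m.
Gauss's law: E·2πrL = λ_enc L/ε₀.
E = 2k|λ_enc|/r = 2(8.99×10^9)(2.857×10^-7)/(0.0118) = 4.35×10^5 N/C.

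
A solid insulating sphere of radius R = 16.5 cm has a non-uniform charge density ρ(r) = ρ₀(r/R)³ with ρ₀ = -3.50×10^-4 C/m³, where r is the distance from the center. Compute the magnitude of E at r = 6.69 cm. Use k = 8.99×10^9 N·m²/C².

Symmetry ⇒ E = E(r) r̂. Gaussian sphere of radius r = 6.69 cm (r < R).
Integrate the density: Q_enc = 4π ∫₀^r ρ₀(r'/R)^3 r'² dr' = 4πρ₀ r^6/(6·R³) = -1.463×10^-8 C.
Since E is radial and uniform over the Gaussian sphere, Φ = E·4πr² = Q_enc/ε₀.
E = k|Q_enc|/r² = (8.99×10^9)(1.463×10^-8)/(0.0669)² = 2.94×10^4 N/C.

2.94×10^4 V/m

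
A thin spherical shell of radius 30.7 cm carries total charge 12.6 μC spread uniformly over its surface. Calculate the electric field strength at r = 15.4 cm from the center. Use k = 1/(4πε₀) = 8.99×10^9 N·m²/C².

|E| = 0 N/C

Use a concentric Gaussian sphere at r = 15.4 cm (inside the shell, r < 30.7 cm).
All the charge is outside the Gaussian surface: Q_enc = 0, hence E = 0 everywhere inside the shell.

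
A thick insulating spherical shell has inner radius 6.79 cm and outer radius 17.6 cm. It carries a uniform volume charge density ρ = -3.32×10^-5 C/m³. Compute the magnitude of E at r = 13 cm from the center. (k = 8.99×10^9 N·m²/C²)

E ≈ 1.39e5 N/C

Use a concentric Gaussian sphere at r = 13 cm (within the shell material, 6.79 cm < r < 17.6 cm).
Enclosed charge is the volume from a to r: Q_enc = (4π/3)ρ(r³ − a³) = -2.62×10^-7 C.
Applying ∮E·dA = Q_enc/ε₀ with Φ = E(4πr²):
E = k|Q_enc|/r² = (8.99×10^9)(2.62e-7)/(0.13)² = 1.39e5 N/C.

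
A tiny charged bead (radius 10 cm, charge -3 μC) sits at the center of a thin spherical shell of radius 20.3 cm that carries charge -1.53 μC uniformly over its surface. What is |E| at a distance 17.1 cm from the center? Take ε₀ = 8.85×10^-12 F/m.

|E| = 9.23×10^5 N/C

Symmetry ⇒ E = E(r) r̂. Gaussian sphere of radius r = 17.1 cm (between the bodies, 10 cm < r < 20.3 cm).
Only the inner charge is enclosed; the outer shell contributes nothing inside itself. Q_enc = -3 μC = -3.00×10^-6 C.
Since E is radial and uniform over the Gaussian sphere, Φ = E·4πr² = Q_enc/ε₀.
E = |Q_enc|/(4πε₀r²) = (3.00e-6)/(4π·8.85×10^-12·(0.171)²) = 9.23×10^5 N/C.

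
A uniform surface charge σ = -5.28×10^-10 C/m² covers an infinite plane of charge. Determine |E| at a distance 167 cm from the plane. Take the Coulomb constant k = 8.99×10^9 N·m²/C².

The symmetry is planar: E is normal to the sheet and the same magnitude on both sides. Take a pillbox straddling the sheet with end-cap area A.
Flux Φ = 2EA and Q_enc = σA, so 2EA = σA/ε₀ ⇒ E = |σ|/(2ε₀), independent of distance.
E = 2πk|σ| = 2π(8.99×10^9)(5.28e-10) = 29.8 N/C.

E = 29.8 N/C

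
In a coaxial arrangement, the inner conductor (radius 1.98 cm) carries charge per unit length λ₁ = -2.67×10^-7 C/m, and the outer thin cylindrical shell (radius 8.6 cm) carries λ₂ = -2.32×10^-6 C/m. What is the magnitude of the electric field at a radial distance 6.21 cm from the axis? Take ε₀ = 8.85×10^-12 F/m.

E = 7.73×10^4 N/C

Coaxial Gaussian cylinder, radius r = 6.21 cm, length L (between the conductors, 1.98 cm < r < 8.6 cm).
The shell at 8.6 cm lies outside the Gaussian surface, so λ_enc = λ₁ = -2.67×10^-7 C/m.
Applying ∮E·dA = Q_enc/ε₀ with the end caps contributing no flux:
E = |λ_enc|/(2πε₀r) = (2.67×10^-7)/(2π·8.85×10^-12·0.0621) = 7.73e4 N/C.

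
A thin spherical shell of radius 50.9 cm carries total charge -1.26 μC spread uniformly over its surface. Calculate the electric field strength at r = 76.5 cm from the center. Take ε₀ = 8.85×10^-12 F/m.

E = 1.94e4 N/C

Use a concentric Gaussian sphere at r = 76.5 cm (r > 50.9 cm).
The entire shell is enclosed: Q_enc = -1.26×10^-6 C.
Since E is radial and uniform over the Gaussian sphere, Φ = E·4πr² = Q_enc/ε₀.
E = |Q_enc|/(4πε₀r²) = (1.26×10^-6)/(4π·8.85×10^-12·(0.765)²) = 1.94×10^4 N/C.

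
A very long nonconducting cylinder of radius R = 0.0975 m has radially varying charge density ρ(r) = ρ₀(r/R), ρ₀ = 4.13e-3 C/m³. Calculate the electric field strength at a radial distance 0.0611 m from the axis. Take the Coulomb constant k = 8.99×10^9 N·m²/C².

Take a coaxial cylindrical Gaussian surface of radius r = 0.0611 m and length L (r < R).
Integrating ρ over the cross-section to radius r: λ_enc = (2πρ₀/R) ∫₀^r r'^2 dr' = 2πρ₀ r^3/(3·R) = 2.024e-5 C/m.
Applying ∮E·dA = Q_enc/ε₀ with the end caps contributing no flux:
E = 2k|λ_enc|/r = 2(8.99×10^9)(2.024×10^-5)/(0.0611) = 5.95e6 N/C.

5.95e6 V/m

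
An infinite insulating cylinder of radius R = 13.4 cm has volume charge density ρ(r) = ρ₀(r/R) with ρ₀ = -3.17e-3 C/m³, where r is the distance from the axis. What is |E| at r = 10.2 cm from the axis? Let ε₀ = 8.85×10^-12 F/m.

E ≈ 9.27×10^6 V/m

Choose a coaxial cylinder of radius r = 10.2 cm (arbitrary length L) as the Gaussian surface (r < R).
Integrating ρ over the cross-section to radius r: λ_enc = (2πρ₀/R) ∫₀^r r'^2 dr' = 2πρ₀ r^3/(3·R) = -5.258×10^-5 C/m.
Since E is radial and uniform over the curved surface, Φ = E·2πrL = Q_enc/ε₀ = λ_enc L/ε₀.
E = |λ_enc|/(2πε₀r) = (5.258e-5)/(2π·8.85×10^-12·0.102) = 9.27e6 N/C.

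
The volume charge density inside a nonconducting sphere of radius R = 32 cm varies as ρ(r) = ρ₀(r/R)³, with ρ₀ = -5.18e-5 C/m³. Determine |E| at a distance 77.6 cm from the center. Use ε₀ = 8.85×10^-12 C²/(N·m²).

Symmetry ⇒ E = E(r) r̂. Gaussian sphere of radius r = 77.6 cm (r > R, all charge enclosed).
Q_enc = 4π ∫₀^R ρ₀(r'/R)^3 r'² dr' = 4πρ₀R³/6 = -3.555×10^-6 C.
Since E is radial and uniform over the Gaussian sphere, Φ = E·4πr² = Q_enc/ε₀.
E = |Q_enc|/(4πε₀r²) = (3.555×10^-6)/(4π·8.85×10^-12·(0.776)²) = 5.31×10^4 N/C.

E = 5.31e4 N/C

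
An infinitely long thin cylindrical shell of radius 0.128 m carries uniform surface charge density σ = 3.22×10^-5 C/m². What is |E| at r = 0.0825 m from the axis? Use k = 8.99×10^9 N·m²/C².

Take a coaxial cylindrical Gaussian surface of radius r = 0.0825 m and length L (r < 0.128 m, inside the shell).
No charge is enclosed, so Gauss's law gives E·2πrL = 0 ⇒ E = 0.

E = 0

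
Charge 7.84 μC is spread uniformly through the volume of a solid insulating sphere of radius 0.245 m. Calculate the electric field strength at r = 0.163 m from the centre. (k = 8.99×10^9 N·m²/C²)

Use a concentric Gaussian sphere at r = 0.163 m (r < R).
For a uniform sphere the enclosed fraction is (r/R)³, so Q_enc = (7.84 μC)(0.163/0.245)³ = 2.309×10^-6 C.
Applying ∮E·dA = Q_enc/ε₀ with Φ = E(4πr²):
E = k|Q_enc|/r² = (8.99×10^9)(2.309×10^-6)/(0.163)² = 7.81×10^5 N/C.

E ≈ 7.81×10^5 N/C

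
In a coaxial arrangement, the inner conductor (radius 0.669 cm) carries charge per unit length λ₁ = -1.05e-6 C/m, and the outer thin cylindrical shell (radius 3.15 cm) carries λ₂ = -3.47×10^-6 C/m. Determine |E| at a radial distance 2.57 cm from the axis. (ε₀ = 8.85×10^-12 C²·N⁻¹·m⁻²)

E = 7.35e5 V/m

Take a coaxial cylindrical Gaussian surface of radius r = 2.57 cm and length L (between the conductors, 0.669 cm < r < 3.15 cm).
Only the inner wire is enclosed; the outer shell contributes nothing inside itself. λ_enc = λ₁ = -1.05×10^-6 C/m.
Gauss's law: E·2πrL = λ_enc L/ε₀.
E = |λ_enc|/(2πε₀r) = (1.05e-6)/(2π·8.85×10^-12·0.0257) = 7.35e5 N/C.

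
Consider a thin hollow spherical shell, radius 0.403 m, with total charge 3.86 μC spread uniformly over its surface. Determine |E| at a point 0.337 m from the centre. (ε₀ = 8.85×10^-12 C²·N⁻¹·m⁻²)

|E| = 0 V/m

Symmetry ⇒ E = E(r) r̂. Gaussian sphere of radius r = 0.337 m (inside the shell, r < 0.403 m).
No charge lies within this surface, so Q_enc = 0 and Gauss's law gives E·4πr² = 0 ⇒ E = 0.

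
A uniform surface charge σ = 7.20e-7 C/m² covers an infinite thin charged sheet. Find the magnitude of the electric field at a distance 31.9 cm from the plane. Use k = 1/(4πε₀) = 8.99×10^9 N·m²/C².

E = 4.07e4 V/m

Choose a cylindrical pillbox piercing the sheet, end faces (area A) parallel to it.
Flux Φ = 2EA and Q_enc = σA, so 2EA = σA/ε₀ ⇒ E = |σ|/(2ε₀), independent of distance.
E = 2πk|σ| = 2π(8.99×10^9)(7.20e-7) = 4.07×10^4 N/C.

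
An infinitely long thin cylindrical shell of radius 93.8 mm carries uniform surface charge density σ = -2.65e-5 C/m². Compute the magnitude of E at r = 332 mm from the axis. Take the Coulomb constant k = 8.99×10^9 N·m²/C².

Take a coaxial cylindrical Gaussian surface of radius r = 332 mm and length L (r > 93.8 mm).
The whole shell is enclosed: λ_enc = σ·2πR = (-2.65e-5)·2π·(0.0938) = -1.562×10^-5 C/m.
By Gauss's law (flux through the curved wall only), E·2πrL = λ_enc L/ε₀.
E = 2k|λ_enc|/r = 2(8.99×10^9)(1.562e-5)/(0.332) = 8.46×10^5 N/C.

|E| = 8.46×10^5 N/C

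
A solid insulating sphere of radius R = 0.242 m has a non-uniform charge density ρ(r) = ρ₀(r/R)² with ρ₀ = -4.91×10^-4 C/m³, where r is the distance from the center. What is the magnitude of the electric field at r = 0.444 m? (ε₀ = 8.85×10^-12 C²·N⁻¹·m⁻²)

Take a concentric spherical Gaussian surface of radius r = 0.444 m (r > R, all charge enclosed).
Q_enc = 4π ∫₀^R ρ₀(r'/R)^2 r'² dr' = 4πρ₀R³/5 = -1.749×10^-5 C.
Applying ∮E·dA = Q_enc/ε₀ with Φ = E(4πr²):
E = |Q_enc|/(4πε₀r²) = (1.749×10^-5)/(4π·8.85×10^-12·(0.444)²) = 7.98×10^5 N/C.

7.98e5 N/C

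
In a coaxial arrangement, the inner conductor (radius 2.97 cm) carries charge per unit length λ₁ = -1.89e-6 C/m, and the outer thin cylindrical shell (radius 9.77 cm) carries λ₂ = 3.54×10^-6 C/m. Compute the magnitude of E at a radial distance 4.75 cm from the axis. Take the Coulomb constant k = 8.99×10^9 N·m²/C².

|E| ≈ 7.15e5 N/C

Take a coaxial cylindrical Gaussian surface of radius r = 4.75 cm and length L (between the conductors, 2.97 cm < r < 9.77 cm).
Only the inner wire is enclosed; the outer shell contributes nothing inside itself. λ_enc = λ₁ = -1.89×10^-6 C/m.
Applying ∮E·dA = Q_enc/ε₀ with the end caps contributing no flux:
E = 2k|λ_enc|/r = 2(8.99×10^9)(1.89e-6)/(0.0475) = 7.15×10^5 N/C.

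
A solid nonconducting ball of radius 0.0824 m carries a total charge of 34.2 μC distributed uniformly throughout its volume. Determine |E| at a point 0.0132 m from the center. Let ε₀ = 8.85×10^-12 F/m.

By spherical symmetry E is radial; choose a Gaussian sphere of radius r = 0.0132 m (r < R).
For a uniform sphere the enclosed fraction is (r/R)³, so Q_enc = (34.2 μC)(0.0132/0.0824)³ = 1.406×10^-7 C.
By Gauss's law, ∮E·dA = E·4πr² = Q_enc/ε₀.
E = |Q_enc|/(4πε₀r²) = (1.406e-7)/(4π·8.85×10^-12·(0.0132)²) = 7.26e6 N/C.

7.26×10^6 N/C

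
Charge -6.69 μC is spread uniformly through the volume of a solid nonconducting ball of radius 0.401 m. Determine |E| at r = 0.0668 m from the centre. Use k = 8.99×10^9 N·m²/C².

Use a concentric Gaussian sphere at r = 0.0668 m (r < R).
For a uniform sphere the enclosed fraction is (r/R)³, so Q_enc = (-6.69 μC)(0.0668/0.401)³ = -3.093e-8 C.
By Gauss's law, ∮E·dA = E·4πr² = Q_enc/ε₀.
E = k|Q_enc|/r² = (8.99×10^9)(3.093×10^-8)/(0.0668)² = 6.23×10^4 N/C.

6.23×10^4 N/C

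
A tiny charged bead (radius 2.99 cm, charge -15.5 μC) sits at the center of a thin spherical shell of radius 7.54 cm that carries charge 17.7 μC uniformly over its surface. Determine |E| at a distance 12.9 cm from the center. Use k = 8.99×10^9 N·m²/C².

E = 1.19×10^6 N/C

Take a concentric spherical Gaussian surface of radius r = 12.9 cm (r > 7.54 cm, enclosing both).
Q_enc = (-15.5 μC) + (17.7 μC) = 2.20e-6 C.
Since E is radial and uniform over the Gaussian sphere, Φ = E·4πr² = Q_enc/ε₀.
E = k|Q_enc|/r² = (8.99×10^9)(2.20e-6)/(0.129)² = 1.19×10^6 N/C.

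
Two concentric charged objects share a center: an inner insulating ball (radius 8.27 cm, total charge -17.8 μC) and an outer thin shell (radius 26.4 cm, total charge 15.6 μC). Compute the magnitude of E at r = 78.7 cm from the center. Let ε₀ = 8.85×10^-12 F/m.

E = 3.19×10^4 N/C

By spherical symmetry E is radial; choose a Gaussian sphere of radius r = 78.7 cm (r > 26.4 cm, enclosing both).
Q_enc = (-17.8 μC) + (15.6 μC) = -2.20×10^-6 C.
Gauss's law: E·4πr² = Q_enc/ε₀.
E = |Q_enc|/(4πε₀r²) = (2.20×10^-6)/(4π·8.85×10^-12·(0.787)²) = 3.19e4 N/C.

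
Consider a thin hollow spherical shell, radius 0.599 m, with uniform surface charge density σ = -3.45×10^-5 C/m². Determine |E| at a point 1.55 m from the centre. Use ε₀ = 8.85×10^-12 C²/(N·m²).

E = 5.82×10^5 N/C

Take a concentric spherical Gaussian surface of radius r = 1.55 m (r > 0.599 m).
The entire shell is enclosed: Q_enc = σ·4πR² = (-3.45×10^-5)·4π·(0.599)² = -1.556×10^-4 C.
Since E is radial and uniform over the Gaussian sphere, Φ = E·4πr² = Q_enc/ε₀.
E = |Q_enc|/(4πε₀r²) = (1.556×10^-4)/(4π·8.85×10^-12·(1.55)²) = 5.82e5 N/C.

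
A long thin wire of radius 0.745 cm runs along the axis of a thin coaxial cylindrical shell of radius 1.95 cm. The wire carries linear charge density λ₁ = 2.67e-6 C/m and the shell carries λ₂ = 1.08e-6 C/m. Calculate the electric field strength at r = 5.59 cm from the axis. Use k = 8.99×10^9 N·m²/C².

By cylindrical symmetry E is radial; use a coaxial Gaussian cylinder of radius 5.59 cm and length L (r > 1.95 cm, enclosing both).
λ_enc = λ₁ + λ₂ = (2.67e-6) + (1.08e-6) = 3.75×10^-6 C/m.
By Gauss's law (flux through the curved wall only), E·2πrL = λ_enc L/ε₀.
E = 2k|λ_enc|/r = 2(8.99×10^9)(3.75×10^-6)/(0.0559) = 1.21×10^6 N/C.

|E| = 1.21×10^6 V/m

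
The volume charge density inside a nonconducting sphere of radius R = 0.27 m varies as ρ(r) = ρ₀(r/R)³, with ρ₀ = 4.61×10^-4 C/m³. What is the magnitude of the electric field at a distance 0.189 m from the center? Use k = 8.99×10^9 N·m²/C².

Take a concentric spherical Gaussian surface of radius r = 0.189 m (r < R).
Q_enc = ∫₀^r ρ(r')·4πr'² dr' = (4πρ₀/R³) ∫₀^r r'^5 dr' = 4πρ₀ r^6/(6·R³) = 2.236×10^-6 C.
Gauss's law: E·4πr² = Q_enc/ε₀.
E = k|Q_enc|/r² = (8.99×10^9)(2.236e-6)/(0.189)² = 5.63×10^5 N/C.

E ≈ 5.63e5 V/m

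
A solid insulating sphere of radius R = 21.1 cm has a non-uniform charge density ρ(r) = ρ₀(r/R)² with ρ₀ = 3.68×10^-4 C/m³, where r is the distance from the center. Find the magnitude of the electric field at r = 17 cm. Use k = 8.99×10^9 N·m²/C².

Take a concentric spherical Gaussian surface of radius r = 17 cm (r < R).
Integrate the density: Q_enc = 4π ∫₀^r ρ₀(r'/R)^2 r'² dr' = 4πρ₀ r^5/(5·R²) = 2.95e-6 C.
Since E is radial and uniform over the Gaussian sphere, Φ = E·4πr² = Q_enc/ε₀.
E = k|Q_enc|/r² = (8.99×10^9)(2.95×10^-6)/(0.17)² = 9.18×10^5 N/C.

|E| = 9.18×10^5 N/C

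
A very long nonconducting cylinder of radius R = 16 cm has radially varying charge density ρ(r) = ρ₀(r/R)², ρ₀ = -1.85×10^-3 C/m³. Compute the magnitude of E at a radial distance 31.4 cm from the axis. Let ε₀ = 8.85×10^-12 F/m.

By cylindrical symmetry E is radial; use a coaxial Gaussian cylinder of radius 31.4 cm and length L (r > R, full charge per length enclosed).
λ_enc = 2π ∫₀^R ρ₀(r'/R)^2 r' dr' = 2πρ₀R²/4 = -7.439e-5 C/m.
Gauss's law: E·2πrL = λ_enc L/ε₀.
E = |λ_enc|/(2πε₀r) = (7.439×10^-5)/(2π·8.85×10^-12·0.314) = 4.26e6 N/C.

|E| ≈ 4.26×10^6 N/C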